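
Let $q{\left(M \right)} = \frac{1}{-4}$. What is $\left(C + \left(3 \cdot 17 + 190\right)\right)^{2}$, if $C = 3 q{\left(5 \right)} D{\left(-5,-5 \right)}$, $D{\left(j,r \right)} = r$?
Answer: $\frac{958441}{16} \approx 59903.0$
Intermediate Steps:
$q{\left(M \right)} = - \frac{1}{4}$
$C = \frac{15}{4}$ ($C = 3 \left(- \frac{1}{4}\right) \left(-5\right) = \left(- \frac{3}{4}\right) \left(-5\right) = \frac{15}{4} \approx 3.75$)
$\left(C + \left(3 \cdot 17 + 190\right)\right)^{2} = \left(\frac{15}{4} + \left(3 \cdot 17 + 190\right)\right)^{2} = \left(\frac{15}{4} + \left(51 + 190\right)\right)^{2} = \left(\frac{15}{4} + 241\right)^{2} = \left(\frac{979}{4}\right)^{2} = \frac{958441}{16}$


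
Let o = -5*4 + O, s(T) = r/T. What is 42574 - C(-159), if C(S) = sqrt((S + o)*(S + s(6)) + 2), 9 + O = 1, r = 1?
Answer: 42574 - sqrt(1069338)/6 ≈ 42402.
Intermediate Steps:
O = -8 (O = -9 + 1 = -8)
s(T) = 1/T
o = -28 (o = -5*4 - 8 = -20 - 8 = -28)
C(S) = sqrt(2 + (-28 + S)*(1/6 + S)) (C(S) = sqrt((S - 28)*(S + 1/6) + 2) = sqrt((-28 + S)*(S + 1/6) + 2) = sqrt((-28 + S)*(1/6 + S) + 2) = sqrt(2 + (-28 + S)*(1/6 + S)))
42574 - C(-159) = 42574 - sqrt(-96 - 1002*(-159) + 36*(-159)**2)/6 = 42574 - sqrt(-96 + 159318 + 36*25281)/6 = 42574 - sqrt(-96 + 159318 + 910116)/6 = 42574 - sqrt(1069338)/6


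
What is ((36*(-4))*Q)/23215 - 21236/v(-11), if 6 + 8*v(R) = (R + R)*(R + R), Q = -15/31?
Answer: -12226141504/34399987 ≈ -355.41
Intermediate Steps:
Q = -15/31 (Q = -15*1/31 = -15/31 ≈ -0.48387)
v(R) = -¾ + R²/2 (v(R) = -¾ + ((R + R)*(R + R))/8 = -¾ + ((2*R)*(2*R))/8 = -¾ + (4*R²)/8 = -¾ + R²/2)
((36*(-4))*Q)/23215 - 21236/v(-11) = ((36*(-4))*(-15/31))/23215 - 21236/(-¾ + (½)*(-11)²) = -144*(-15/31)*(1/23215) - 21236/(-¾ + (½)*121) = (2160/31)*(1/23215) - 21236/(-¾ + 121/2) = 432/143933 - 21236/239/4 = 432/143933 - 21236*4/239 = 432/143933 - 84944/239 = -12226141504/34399987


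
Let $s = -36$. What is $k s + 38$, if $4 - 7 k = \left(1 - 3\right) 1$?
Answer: $\frac{50}{7} \approx 7.1429$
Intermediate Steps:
$k = \frac{6}{7}$ ($k = \frac{4}{7} - \frac{\left(1 - 3\right) 1}{7} = \frac{4}{7} - \frac{\left(-2\right) 1}{7} = \frac{4}{7} - - \frac{2}{7} = \frac{4}{7} + \frac{2}{7} = \frac{6}{7} \approx 0.85714$)
$k s + 38 = \frac{6}{7} \left(-36\right) + 38 = - \frac{216}{7} + 38 = \frac{50}{7}$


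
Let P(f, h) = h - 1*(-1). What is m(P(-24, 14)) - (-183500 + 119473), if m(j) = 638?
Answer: 64665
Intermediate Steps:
P(f, h) = 1 + h (P(f, h) = h + 1 = 1 + h)
m(P(-24, 14)) - (-183500 + 119473) = 638 - (-183500 + 119473) = 638 - 1*(-64027) = 638 + 64027 = 64665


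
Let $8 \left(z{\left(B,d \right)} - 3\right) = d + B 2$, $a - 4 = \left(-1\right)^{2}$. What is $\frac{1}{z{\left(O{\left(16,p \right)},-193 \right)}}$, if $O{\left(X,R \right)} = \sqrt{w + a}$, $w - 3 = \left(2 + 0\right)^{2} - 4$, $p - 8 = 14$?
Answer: $- \frac{1352}{28529} - \frac{32 \sqrt{2}}{28529} \approx -0.048977$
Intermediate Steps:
$p = 22$ ($p = 8 + 14 = 22$)
$a = 5$ ($a = 4 + \left(-1\right)^{2} = 4 + 1 = 5$)
$w = 3$ ($w = 3 - \left(4 - \left(2 + 0\right)^{2}\right) = 3 - \left(4 - 2^{2}\right) = 3 + \left(4 - 4\right) = 3 + 0 = 3$)
$O{\left(X,R \right)} = 2 \sqrt{2}$ ($O{\left(X,R \right)} = \sqrt{3 + 5} = \sqrt{8} = 2 \sqrt{2}$)
$z{\left(B,d \right)} = 3 + \frac{B}{4} + \frac{d}{8}$ ($z{\left(B,d \right)} = 3 + \frac{d + B 2}{8} = 3 + \frac{d + 2 B}{8} = 3 + \left(\frac{B}{4} + \frac{d}{8}\right) = 3 + \frac{B}{4} + \frac{d}{8}$)
$\frac{1}{z{\left(O{\left(16,p \right)},-193 \right)}} = \frac{1}{3 + \frac{2 \sqrt{2}}{4} + \frac{1}{8} \left(-193\right)} = \frac{1}{3 + \frac{\sqrt{2}}{2} - \frac{193}{8}} = \frac{1}{- \frac{169}{8} + \frac{\sqrt{2}}{2}}$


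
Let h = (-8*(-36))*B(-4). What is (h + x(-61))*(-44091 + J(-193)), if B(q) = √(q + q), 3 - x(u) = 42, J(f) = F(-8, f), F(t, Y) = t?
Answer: 1719861 - 25401024*I*√2 ≈ 1.7199e+6 - 3.5922e+7*I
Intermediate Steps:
J(f) = -8
x(u) = -39 (x(u) = 3 - 1*42 = 3 - 42 = -39)
B(q) = √2*√q (B(q) = √(2*q) = √2*√q)
h = 576*I*√2 (h = (-8*(-36))*(√2*√(-4)) = 288*(√2*(2*I)) = 288*(2*I*√2) = 576*I*√2 ≈ 814.59*I)
(h + x(-61))*(-44091 + J(-193)) = (576*I*√2 - 39)*(-44091 - 8) = (-39 + 576*I*√2)*(-44099) = 1719861 - 25401024*I*√2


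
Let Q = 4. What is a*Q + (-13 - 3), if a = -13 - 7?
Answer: -96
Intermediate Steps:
a = -20
a*Q + (-13 - 3) = -20*4 + (-13 - 3) = -80 - 16 = -96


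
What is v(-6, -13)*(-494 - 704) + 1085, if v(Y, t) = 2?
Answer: -1311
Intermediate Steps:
v(-6, -13)*(-494 - 704) + 1085 = 2*(-494 - 704) + 1085 = 2*(-1198) + 1085 = -2396 + 1085 = -1311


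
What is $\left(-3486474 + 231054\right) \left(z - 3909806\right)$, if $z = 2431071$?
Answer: $4813903493700$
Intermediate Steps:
$\left(-3486474 + 231054\right) \left(z - 3909806\right) = \left(-3486474 + 231054\right) \left(2431071 - 3909806\right) = \left(-3255420\right) \left(-1478735\right) = 4813903493700$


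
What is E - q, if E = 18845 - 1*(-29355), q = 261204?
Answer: -213004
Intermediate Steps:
E = 48200 (E = 18845 + 29355 = 48200)
E - q = 48200 - 1*261204 = 48200 - 261204 = -213004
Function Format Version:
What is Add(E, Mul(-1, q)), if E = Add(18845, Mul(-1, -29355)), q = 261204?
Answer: -213004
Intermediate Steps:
E = 48200 (E = Add(18845, 29355) = 48200)
Add(E, Mul(-1, q)) = Add(48200, Mul(-1, 261204)) = Add(48200, -261204) = -213004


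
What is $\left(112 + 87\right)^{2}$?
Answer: $39601$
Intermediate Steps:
$\left(112 + 87\right)^{2} = 199^{2} = 39601$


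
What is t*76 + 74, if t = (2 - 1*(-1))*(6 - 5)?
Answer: 302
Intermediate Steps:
t = 3 (t = (2 + 1)*1 = 3*1 = 3)
t*76 + 74 = 3*76 + 74 = 228 + 74 = 302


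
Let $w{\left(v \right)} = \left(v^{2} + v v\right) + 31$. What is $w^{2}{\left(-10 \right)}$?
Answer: $53361$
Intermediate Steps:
$w{\left(v \right)} = 31 + 2 v^{2}$ ($w{\left(v \right)} = \left(v^{2} + v^{2}\right) + 31 = 2 v^{2} + 31 = 31 + 2 v^{2}$)
$w^{2}{\left(-10 \right)} = \left(31 + 2 \left(-10\right)^{2}\right)^{2} = \left(31 + 2 \cdot 100\right)^{2} = \left(31 + 200\right)^{2} = 231^{2} = 53361$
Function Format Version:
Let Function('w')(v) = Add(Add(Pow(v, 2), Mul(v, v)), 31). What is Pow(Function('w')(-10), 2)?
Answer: 53361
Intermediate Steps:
Function('w')(v) = Add(31, Mul(2, Pow(v, 2))) (Function('w')(v) = Add(Add(Pow(v, 2), Pow(v, 2)), 31) = Add(Mul(2, Pow(v, 2)), 31) = Add(31, Mul(2, Pow(v, 2))))
Pow(Function('w')(-10), 2) = Pow(Add(31, Mul(2, Pow(-10, 2))), 2) = Pow(Add(31, Mul(2, 100)), 2) = Pow(Add(31, 200), 2) = Pow(231, 2) = 53361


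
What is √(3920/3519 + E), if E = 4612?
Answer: 2*√1586829317/1173 ≈ 67.920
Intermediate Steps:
√(3920/3519 + E) = √(3920/3519 + 4612) = √(16233548/3519) = 2*√1586829317/1173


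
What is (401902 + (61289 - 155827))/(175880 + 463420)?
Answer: 76841/159825 ≈ 0.48078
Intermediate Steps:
(401902 + (61289 - 155827))/(175880 + 463420) = (401902 - 94538)/639300 = 307364*(1/639300) = 76841/159825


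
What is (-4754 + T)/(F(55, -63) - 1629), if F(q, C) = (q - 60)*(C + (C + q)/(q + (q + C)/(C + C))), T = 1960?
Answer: 4846193/2277873 ≈ 2.1275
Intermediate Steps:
F(q, C) = (-60 + q)*(C + (C + q)/(q + (C + q)/(2*C))) (F(q, C) = (-60 + q)*(C + (C + q)/(q + (C + q)/((2*C)))) = (-60 + q)*(C + (C + q)/(q + (C + q)*(1/(2*C)))) = (-60 + q)*(C + (C + q)/(q + (C + q)/(2*C))))
(-4754 + T)/(F(55, -63) - 1629) = (-4754 + 1960)/(-63*(-180*(-63) - 180*55 + 3*55² - 117*(-63)*55 + 2*(-63)*55²)/(-63 + 55 + 2*(-63)*55) - 1629) = -2794/(-63*(11340 - 9900 + 3*3025 + 405405 + 2*(-63)*3025)/(-63 + 55 - 6930) - 1629) = -2794/(-63*(11340 - 9900 + 9075 + 405405 - 381150)/(-6938) - 1629) = -2794/(-63*(-1/6938)*34770 - 1629) = -2794/(1095255/3469 - 1629) = -2794/(-4555746/3469) = -2794*(-3469/4555746) = 4846193/2277873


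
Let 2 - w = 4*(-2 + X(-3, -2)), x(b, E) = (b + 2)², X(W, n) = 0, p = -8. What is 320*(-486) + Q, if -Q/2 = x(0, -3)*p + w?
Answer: -155476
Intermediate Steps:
x(b, E) = (2 + b)²
w = 10 (w = 2 - 4*(-2 + 0) = 2 - 4*(-2) = 2 - 1*(-8) = 2 + 8 = 10)
Q = 44 (Q = -2*((2 + 0)²*(-8) + 10) = -2*(2²*(-8) + 10) = -2*(4*(-8) + 10) = -2*(-32 + 10) = -2*(-22) = 44)
320*(-486) + Q = 320*(-486) + 44 = -155520 + 44 = -155476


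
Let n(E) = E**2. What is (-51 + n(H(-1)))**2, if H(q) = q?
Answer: 2500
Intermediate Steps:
(-51 + n(H(-1)))**2 = (-51 + (-1)**2)**2 = (-51 + 1)**2 = (-50)**2 = 2500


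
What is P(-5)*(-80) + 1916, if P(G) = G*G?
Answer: -84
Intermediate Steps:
P(G) = G²
P(-5)*(-80) + 1916 = (-5)²*(-80) + 1916 = 25*(-80) + 1916 = -2000 + 1916 = -84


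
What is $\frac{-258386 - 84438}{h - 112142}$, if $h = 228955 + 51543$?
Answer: $- \frac{85706}{42089} \approx -2.0363$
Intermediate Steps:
$h = 280498$
$\frac{-258386 - 84438}{h - 112142} = \frac{-258386 - 84438}{280498 - 112142} = - \frac{342824}{168356} = \left(-342824\right) \frac{1}{168356} = - \frac{85706}{42089}$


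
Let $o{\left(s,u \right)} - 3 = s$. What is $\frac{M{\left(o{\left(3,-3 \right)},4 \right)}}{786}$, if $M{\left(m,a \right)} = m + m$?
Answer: $\frac{2}{131} \approx 0.015267$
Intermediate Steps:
$o{\left(s,u \right)} = 3 + s$
$M{\left(m,a \right)} = 2 m$
$\frac{M{\left(o{\left(3,-3 \right)},4 \right)}}{786} = \frac{2 \left(3 + 3\right)}{786} = 2 \cdot 6 \cdot \frac{1}{786} = 12 \cdot \frac{1}{786} = \frac{2}{131}$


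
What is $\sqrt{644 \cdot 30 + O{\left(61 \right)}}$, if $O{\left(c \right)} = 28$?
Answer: $2 \sqrt{4837} \approx 139.1$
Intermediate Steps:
$\sqrt{644 \cdot 30 + O{\left(61 \right)}} = \sqrt{644 \cdot 30 + 28} = \sqrt{19320 + 28} = \sqrt{19348} = 2 \sqrt{4837}$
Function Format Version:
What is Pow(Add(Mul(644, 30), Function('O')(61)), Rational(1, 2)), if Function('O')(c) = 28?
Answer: Mul(2, Pow(4837, Rational(1, 2))) ≈ 139.10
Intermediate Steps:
Pow(Add(Mul(644, 30), Function('O')(61)), Rational(1, 2)) = Pow(Add(Mul(644, 30), 28), Rational(1, 2)) = Pow(Add(19320, 28), Rational(1, 2)) = Pow(19348, Rational(1, 2)) = Mul(2, Pow(4837, Rational(1, 2)))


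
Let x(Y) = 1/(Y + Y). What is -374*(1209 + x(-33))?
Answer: -1356481/3 ≈ -4.5216e+5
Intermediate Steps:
x(Y) = 1/(2*Y)
-374*(1209 + x(-33)) = -374*(1209 + (1/2)/(-33)) = -374*(1209 + (1/2)*(-1/33)) = -374*(1209 - 1/66) = -374*79793/66 = -1356481/3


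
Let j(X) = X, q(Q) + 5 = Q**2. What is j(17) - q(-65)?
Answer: -4203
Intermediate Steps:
q(Q) = -5 + Q**2
j(17) - q(-65) = 17 - (-5 + (-65)**2) = 17 - (-5 + 4225) = 17 - 1*4220 = 17 - 4220 = -4203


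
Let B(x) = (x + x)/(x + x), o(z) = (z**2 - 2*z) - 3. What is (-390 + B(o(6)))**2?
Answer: 151321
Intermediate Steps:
o(z) = -3 + z**2 - 2*z
B(x) = 1 (B(x) = (2*x)/((2*x)) = (2*x)*(1/(2*x)) = 1)
(-390 + B(o(6)))**2 = (-390 + 1)**2 = (-389)**2 = 151321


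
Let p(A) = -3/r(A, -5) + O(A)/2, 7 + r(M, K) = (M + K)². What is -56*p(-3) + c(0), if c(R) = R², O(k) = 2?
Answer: -1008/19 ≈ -53.053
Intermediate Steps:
r(M, K) = -7 + (K + M)² (r(M, K) = -7 + (M + K)² = -7 + (K + M)²)
p(A) = 1 - 3/(-7 + (-5 + A)²) (p(A) = -3/(-7 + (-5 + A)²) + 2/2 = -3/(-7 + (-5 + A)²) + 2*(½) = -3/(-7 + (-5 + A)²) + 1 = 1 - 3/(-7 + (-5 + A)²))
-56*p(-3) + c(0) = -56*(-10 + (-5 - 3)²)/(-7 + (-5 - 3)²) + 0² = -56*(-10 + (-8)²)/(-7 + (-8)²) + 0 = -56*(-10 + 64)/(-7 + 64) + 0 = -56*54/57 + 0 = -56*18/19 + 0 = -1008/19 + 0 = -1008/19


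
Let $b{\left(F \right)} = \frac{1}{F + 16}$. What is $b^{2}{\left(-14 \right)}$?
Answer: $\frac{1}{4} \approx 0.25$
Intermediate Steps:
$b{\left(F \right)} = \frac{1}{16 + F}$
$b^{2}{\left(-14 \right)} = \left(\frac{1}{16 - 14}\right)^{2} = \left(\frac{1}{2}\right)^{2} = \frac{1}{4}$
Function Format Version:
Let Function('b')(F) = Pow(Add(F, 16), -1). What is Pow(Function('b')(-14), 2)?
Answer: Rational(1, 4) ≈ 0.25000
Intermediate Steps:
Function('b')(F) = Pow(Add(16, F), -1)
Pow(Function('b')(-14), 2) = Pow(Pow(Add(16, -14), -1), 2) = Pow(Pow(2, -1), 2) = Pow(Rational(1, 2), 2) = Rational(1, 4)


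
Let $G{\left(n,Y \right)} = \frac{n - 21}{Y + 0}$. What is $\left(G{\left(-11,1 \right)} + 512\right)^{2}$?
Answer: $230400$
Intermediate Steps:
$G{\left(n,Y \right)} = \frac{-21 + n}{Y}$
$\left(G{\left(-11,1 \right)} + 512\right)^{2} = \left(\frac{-21 - 11}{1} + 512\right)^{2} = \left(1 \left(-32\right) + 512\right)^{2} = \left(-32 + 512\right)^{2} = 480^{2} = 230400$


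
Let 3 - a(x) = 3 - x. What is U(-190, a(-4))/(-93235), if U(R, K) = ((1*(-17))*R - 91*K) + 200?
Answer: -3794/93235 ≈ -0.040693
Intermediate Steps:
a(x) = x (a(x) = 3 - (3 - x) = 3 + (-3 + x) = x)
U(R, K) = 200 - 91*K - 17*R (U(R, K) = (-17*R - 91*K) + 200 = (-91*K - 17*R) + 200 = 200 - 91*K - 17*R)
U(-190, a(-4))/(-93235) = (200 - 91*(-4) - 17*(-190))/(-93235) = (200 + 364 + 3230)*(-1/93235) = 3794*(-1/93235) = -3794/93235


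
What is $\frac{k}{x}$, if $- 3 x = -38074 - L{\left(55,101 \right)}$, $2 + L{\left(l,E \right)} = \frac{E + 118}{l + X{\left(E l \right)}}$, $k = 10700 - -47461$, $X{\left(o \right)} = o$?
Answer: $\frac{108761070}{23731571} \approx 4.583$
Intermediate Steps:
$k = 58161$ ($k = 10700 + 47461 = 58161$)
$L{\left(l,E \right)} = -2 + \frac{118 + E}{l + E l}$ ($L{\left(l,E \right)} = -2 + \frac{E + 118}{l + E l} = -2 + \frac{118 + E}{l + E l}$)
$x = \frac{23731571}{1870}$ ($x = - \frac{-38074 - \frac{118 + 101 - 110 - 202 \cdot 55}{55 \left(1 + 101\right)}}{3} = - \frac{-38074 - \frac{118 + 101 - 110 - 11110}{55 \cdot 102}}{3} = - \frac{-38074 - \frac{1}{55} \cdot \frac{1}{102} \left(-11001\right)}{3} = - \frac{-38074 - - \frac{3667}{1870}}{3} = - \frac{-38074 + \frac{3667}{1870}}{3} = \left(- \frac{1}{3}\right) \left(- \frac{71194713}{1870}\right) = \frac{23731571}{1870} \approx 12691.0$)
$\frac{k}{x} = \frac{58161}{\frac{23731571}{1870}} = 58161 \cdot \frac{1870}{23731571} = \frac{108761070}{23731571}$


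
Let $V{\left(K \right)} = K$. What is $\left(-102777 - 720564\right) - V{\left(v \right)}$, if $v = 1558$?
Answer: $-824899$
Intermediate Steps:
$\left(-102777 - 720564\right) - V{\left(v \right)} = \left(-102777 - 720564\right) - 1558 = -823341 - 1558 = -824899$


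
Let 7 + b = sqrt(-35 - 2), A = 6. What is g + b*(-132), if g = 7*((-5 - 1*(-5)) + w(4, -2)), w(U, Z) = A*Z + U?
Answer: 868 - 132*I*sqrt(37) ≈ 868.0 - 802.92*I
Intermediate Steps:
w(U, Z) = U + 6*Z (w(U, Z) = 6*Z + U = U + 6*Z)
b = -7 + I*sqrt(37) (b = -7 + sqrt(-35 - 2) = -7 + sqrt(-37) = -7 + I*sqrt(37) ≈ -7.0 + 6.0828*I)
g = -56 (g = 7*((-5 - 1*(-5)) + (4 + 6*(-2))) = 7*((-5 + 5) + (4 - 12)) = 7*(0 - 8) = 7*(-8) = -56)
g + b*(-132) = -56 + (-7 + I*sqrt(37))*(-132) = -56 + (924 - 132*I*sqrt(37)) = 868 - 132*I*sqrt(37)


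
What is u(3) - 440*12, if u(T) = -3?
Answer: -5283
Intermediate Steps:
u(3) - 440*12 = -3 - 440*12 = -3 - 40*132 = -3 - 5280 = -5283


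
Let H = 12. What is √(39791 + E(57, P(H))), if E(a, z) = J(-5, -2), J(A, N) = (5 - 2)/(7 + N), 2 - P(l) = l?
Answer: √994790/5 ≈ 199.48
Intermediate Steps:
P(l) = 2 - l
J(A, N) = 3/(7 + N)
E(a, z) = ⅗ (E(a, z) = 3/(7 - 2) = 3/5 = 3*(⅕) = ⅗)
√(39791 + E(57, P(H))) = √(39791 + ⅗) = √(198958/5) = √994790/5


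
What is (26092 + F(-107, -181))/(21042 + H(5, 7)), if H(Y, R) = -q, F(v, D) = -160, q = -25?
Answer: 25932/21067 ≈ 1.2309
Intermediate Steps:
H(Y, R) = 25 (H(Y, R) = -1*(-25) = 25)
(26092 + F(-107, -181))/(21042 + H(5, 7)) = (26092 - 160)/(21042 + 25) = 25932/21067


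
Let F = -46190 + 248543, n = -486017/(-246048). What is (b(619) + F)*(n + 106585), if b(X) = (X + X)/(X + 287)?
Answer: 75125051217312163/3483117 ≈ 2.1568e+10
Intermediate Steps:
n = 486017/246048 (n = -486017*(-1/246048) = 486017/246048 ≈ 1.9753)
b(X) = 2*X/(287 + X) (b(X) = (2*X)/(287 + X) = 2*X/(287 + X))
F = 202353
(b(619) + F)*(n + 106585) = (2*619/(287 + 619) + 202353)*(486017/246048 + 106585) = (2*619/906 + 202353)*(26225512097/246048) = (2*619*(1/906) + 202353)*(26225512097/246048) = (619/453 + 202353)*(26225512097/246048) = (91666528/453)*(26225512097/246048) = 75125051217312163/3483117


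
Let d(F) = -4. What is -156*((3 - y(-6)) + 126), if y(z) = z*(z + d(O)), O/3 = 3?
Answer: -10764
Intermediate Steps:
O = 9 (O = 3*3 = 9)
y(z) = z*(-4 + z) (y(z) = z*(z - 4) = z*(-4 + z))
-156*((3 - y(-6)) + 126) = -156*((3 - (-6)*(-4 - 6)) + 126) = -156*((3 - (-6)*(-10)) + 126) = -156*((3 - 1*60) + 126) = -156*((3 - 60) + 126) = -156*(-57 + 126) = -156*69 = -10764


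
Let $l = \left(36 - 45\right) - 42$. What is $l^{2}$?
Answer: $2601$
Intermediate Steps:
$l = -51$ ($l = -9 - 42 = -51$)
$l^{2} = \left(-51\right)^{2} = 2601$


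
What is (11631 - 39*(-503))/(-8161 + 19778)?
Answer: 31248/11617 ≈ 2.6898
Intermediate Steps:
(11631 - 39*(-503))/(-8161 + 19778) = (11631 + 19617)/11617 = 31248*(1/11617) = 31248/11617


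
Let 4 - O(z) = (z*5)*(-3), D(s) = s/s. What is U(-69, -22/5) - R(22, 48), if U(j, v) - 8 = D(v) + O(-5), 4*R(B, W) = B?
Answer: -135/2 ≈ -67.500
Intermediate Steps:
R(B, W) = B/4
D(s) = 1
O(z) = 4 + 15*z (O(z) = 4 - z*5*(-3) = 4 - 5*z*(-3) = 4 - (-15)*z = 4 + 15*z)
U(j, v) = -62 (U(j, v) = 8 + (1 + (4 + 15*(-5))) = 8 + (1 + (4 - 75)) = 8 + (1 - 71) = 8 - 70 = -62)
U(-69, -22/5) - R(22, 48) = -62 - 22/4 = -62 - 1*11/2 = -62 - 11/2 = -135/2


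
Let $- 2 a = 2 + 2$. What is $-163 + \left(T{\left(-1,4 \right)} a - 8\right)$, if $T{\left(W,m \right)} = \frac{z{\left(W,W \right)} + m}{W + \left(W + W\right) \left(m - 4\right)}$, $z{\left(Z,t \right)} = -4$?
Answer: $-171$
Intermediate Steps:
$T{\left(W,m \right)} = \frac{-4 + m}{W + 2 W \left(-4 + m\right)}$ ($T{\left(W,m \right)} = \frac{-4 + m}{W + \left(W + W\right) \left(m - 4\right)} = \frac{-4 + m}{W + 2 W \left(-4 + m\right)}$)
$a = -2$ ($a = - \frac{2 + 2}{2} = \left(- \frac{1}{2}\right) 4 = -2$)
$-163 + \left(T{\left(-1,4 \right)} a - 8\right) = -163 - \left(8 - \frac{-4 + 4}{\left(-1\right) \left(-7 + 2 \cdot 4\right)} \left(-2\right)\right) = -163 - \left(8 - \left(-1\right) \frac{1}{-7 + 8} \cdot 0 \left(-2\right)\right) = -163 - \left(8 - \left(-1\right) 1^{-1} \cdot 0 \left(-2\right)\right) = -163 - \left(8 - \left(-1\right) 1 \cdot 0 \left(-2\right)\right) = -163 + \left(0 \left(-2\right) - 8\right) = -163 + \left(0 - 8\right) = -163 - 8 = -171$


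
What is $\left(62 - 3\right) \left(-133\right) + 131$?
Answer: $-7716$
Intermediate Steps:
$\left(62 - 3\right) \left(-133\right) + 131 = 59 \left(-133\right) + 131 = -7847 + 131 = -7716$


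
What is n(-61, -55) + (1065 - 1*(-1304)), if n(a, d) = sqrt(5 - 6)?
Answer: 2369 + I ≈ 2369.0 + 1.0*I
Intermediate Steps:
n(a, d) = I (n(a, d) = sqrt(-1) = I)
n(-61, -55) + (1065 - 1*(-1304)) = I + (1065 - 1*(-1304)) = I + (1065 + 1304) = I + 2369 = 2369 + I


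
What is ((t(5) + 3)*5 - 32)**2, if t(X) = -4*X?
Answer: 13689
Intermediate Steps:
((t(5) + 3)*5 - 32)**2 = ((-4*5 + 3)*5 - 32)**2 = ((-20 + 3)*5 - 32)**2 = (-17*5 - 32)**2 = (-85 - 32)**2 = (-117)**2 = 13689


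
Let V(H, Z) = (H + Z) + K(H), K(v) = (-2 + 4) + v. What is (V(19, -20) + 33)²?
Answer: 2809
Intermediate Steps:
K(v) = 2 + v
V(H, Z) = 2 + Z + 2*H (V(H, Z) = (H + Z) + (2 + H) = 2 + Z + 2*H)
(V(19, -20) + 33)² = ((2 - 20 + 2*19) + 33)² = ((2 - 20 + 38) + 33)² = (20 + 33)² = 53² = 2809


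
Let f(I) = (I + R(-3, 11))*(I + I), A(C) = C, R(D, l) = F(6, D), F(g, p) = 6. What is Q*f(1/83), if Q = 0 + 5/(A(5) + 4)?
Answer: 4990/62001 ≈ 0.080483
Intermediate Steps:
R(D, l) = 6
f(I) = 2*I*(6 + I) (f(I) = (I + 6)*(I + I) = (6 + I)*(2*I) = 2*I*(6 + I))
Q = 5/9 (Q = 0 + 5/(5 + 4) = 0 + 5/9 = 5/9 ≈ 0.55556)
Q*f(1/83) = 5*(2*(6 + 1/83)/83)/9 = 5*(2*(1/83)*(6 + 1/83))/9 = 5*(2*(1/83)*(499/83))/9 = (5/9)*(998/6889) = 4990/62001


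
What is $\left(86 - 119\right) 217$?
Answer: $-7161$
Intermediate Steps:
$\left(86 - 119\right) 217 = \left(-33\right) 217 = -7161$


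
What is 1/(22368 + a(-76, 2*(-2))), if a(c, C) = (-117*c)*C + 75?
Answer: -1/13125 ≈ -7.6190e-5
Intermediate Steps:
a(c, C) = 75 - 117*C*c (a(c, C) = -117*C*c + 75 = 75 - 117*C*c)
1/(22368 + a(-76, 2*(-2))) = 1/(22368 + (75 - 117*2*(-2)*(-76))) = 1/(22368 + (75 - 117*(-4)*(-76))) = 1/(22368 + (75 - 35568)) = 1/(22368 - 35493) = 1/(-13125) = -1/13125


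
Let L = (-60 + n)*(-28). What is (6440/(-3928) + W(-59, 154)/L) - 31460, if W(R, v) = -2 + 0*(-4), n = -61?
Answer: -26168345001/831754 ≈ -31462.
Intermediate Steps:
W(R, v) = -2 (W(R, v) = -2 + 0 = -2)
L = 3388 (L = (-60 - 61)*(-28) = -121*(-28) = 3388)
(6440/(-3928) + W(-59, 154)/L) - 31460 = (6440/(-3928) - 2/3388) - 31460 = (6440*(-1/3928) - 2*1/3388) - 31460 = (-805/491 - 1/1694) - 31460 = -1364161/831754 - 31460 = -26168345001/831754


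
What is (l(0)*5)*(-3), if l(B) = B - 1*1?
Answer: 15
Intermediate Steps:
l(B) = -1 + B (l(B) = B - 1 = -1 + B)
(l(0)*5)*(-3) = ((-1 + 0)*5)*(-3) = -1*5*(-3) = -5*(-3) = 15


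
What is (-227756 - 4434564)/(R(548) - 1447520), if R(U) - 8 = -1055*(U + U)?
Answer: 291395/162737 ≈ 1.7906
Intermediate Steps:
R(U) = 8 - 2110*U (R(U) = 8 - 1055*(U + U) = 8 - 2110*U)
(-227756 - 4434564)/(R(548) - 1447520) = (-227756 - 4434564)/((8 - 2110*548) - 1447520) = -4662320/((8 - 1156280) - 1447520) = -4662320/(-1156272 - 1447520) = -4662320/(-2603792) = -4662320*(-1/2603792) = 291395/162737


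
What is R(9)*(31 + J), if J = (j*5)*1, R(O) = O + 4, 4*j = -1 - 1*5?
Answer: 611/2 ≈ 305.50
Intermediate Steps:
j = -3/2 (j = (-1 - 1*5)/4 = (-1 - 5)/4 = (¼)*(-6) = -3/2 ≈ -1.5000)
R(O) = 4 + O
J = -15/2 (J = -3/2*5*1 = -15/2*1 = -15/2 ≈ -7.5000)
R(9)*(31 + J) = (4 + 9)*(31 - 15/2) = 13*(47/2) = 611/2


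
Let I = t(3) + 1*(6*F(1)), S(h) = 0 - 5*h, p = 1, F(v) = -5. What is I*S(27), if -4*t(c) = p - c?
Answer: 7965/2 ≈ 3982.5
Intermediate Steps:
S(h) = -5*h
t(c) = -¼ + c/4 (t(c) = -(1 - c)/4 = -¼ + c/4)
I = -59/2 (I = (-¼ + (¼)*3) + 1*(6*(-5)) = (-¼ + ¾) + 1*(-30) = ½ - 30 = -59/2 ≈ -29.500)
I*S(27) = -(-295)*27/2 = -59/2*(-135) = 7965/2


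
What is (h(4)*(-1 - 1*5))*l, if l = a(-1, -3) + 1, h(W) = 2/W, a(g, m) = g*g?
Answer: -6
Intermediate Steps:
a(g, m) = g²
l = 2 (l = (-1)² + 1 = 1 + 1 = 2)
(h(4)*(-1 - 1*5))*l = ((2/4)*(-1 - 1*5))*2 = ((2*(¼))*(-1 - 5))*2 = ((½)*(-6))*2 = -3*2 = -6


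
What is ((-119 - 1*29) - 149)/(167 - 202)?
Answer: 297/35 ≈ 8.4857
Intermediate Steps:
((-119 - 1*29) - 149)/(167 - 202) = ((-119 - 29) - 149)/(-35) = (-148 - 149)*(-1/35) = -297*(-1/35) = 297/35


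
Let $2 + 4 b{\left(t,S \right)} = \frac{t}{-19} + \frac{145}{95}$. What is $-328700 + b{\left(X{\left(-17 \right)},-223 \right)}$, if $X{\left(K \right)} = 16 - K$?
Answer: $- \frac{12490621}{38} \approx -3.287 \cdot 10^{5}$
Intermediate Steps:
$b{\left(t,S \right)} = - \frac{9}{76} - \frac{t}{76}$ ($b{\left(t,S \right)} = - \frac{1}{2} + \frac{\frac{t}{-19} + \frac{145}{95}}{4} = - \frac{1}{2} + \frac{t \left(- \frac{1}{19}\right) + 145 \cdot \frac{1}{95}}{4} = - \frac{1}{2} + \frac{- \frac{t}{19} + \frac{29}{19}}{4} = - \frac{1}{2} + \frac{\frac{29}{19} - \frac{t}{19}}{4} = - \frac{1}{2} - \left(- \frac{29}{76} + \frac{t}{76}\right) = - \frac{9}{76} - \frac{t}{76}$)
$-328700 + b{\left(X{\left(-17 \right)},-223 \right)} = -328700 - \left(\frac{9}{76} + \frac{16 - -17}{76}\right) = -328700 - \left(\frac{9}{76} + \frac{16 + 17}{76}\right) = -328700 - \frac{21}{38} = - \frac{12490621}{38}$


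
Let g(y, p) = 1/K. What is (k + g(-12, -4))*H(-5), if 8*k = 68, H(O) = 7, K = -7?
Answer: 117/2 ≈ 58.500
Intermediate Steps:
k = 17/2 (k = (⅛)*68 = 17/2 ≈ 8.5000)
g(y, p) = -⅐ (g(y, p) = 1/(-7) = -⅐)
(k + g(-12, -4))*H(-5) = (17/2 - ⅐)*7 = (117/14)*7 = 117/2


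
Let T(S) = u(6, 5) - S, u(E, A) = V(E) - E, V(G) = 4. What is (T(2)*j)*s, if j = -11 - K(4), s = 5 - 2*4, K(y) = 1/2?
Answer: -138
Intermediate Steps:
K(y) = 1/2 (K(y) = 1*(1/2) = 1/2)
u(E, A) = 4 - E
T(S) = -2 - S (T(S) = (4 - 1*6) - S = (4 - 6) - S = -2 - S)
s = -3 (s = 5 - 8 = -3)
j = -23/2 (j = -11 - 1*1/2 = -11 - 1/2 = -23/2 ≈ -11.500)
(T(2)*j)*s = ((-2 - 1*2)*(-23/2))*(-3) = ((-2 - 2)*(-23/2))*(-3) = -4*(-23/2)*(-3) = 46*(-3) = -138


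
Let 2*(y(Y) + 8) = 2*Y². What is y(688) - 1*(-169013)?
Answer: 642349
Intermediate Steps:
y(Y) = -8 + Y² (y(Y) = -8 + (2*Y²)/2 = -8 + Y²)
y(688) - 1*(-169013) = (-8 + 688²) - 1*(-169013) = (-8 + 473344) + 169013 = 473336 + 169013 = 642349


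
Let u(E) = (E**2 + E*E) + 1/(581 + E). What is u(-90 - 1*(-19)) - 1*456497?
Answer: -227671649/510 ≈ -4.4642e+5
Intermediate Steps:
u(E) = 1/(581 + E) + 2*E**2 (u(E) = (E**2 + E**2) + 1/(581 + E) = 2*E**2 + 1/(581 + E) = 1/(581 + E) + 2*E**2)
u(-90 - 1*(-19)) - 1*456497 = (1 + 2*(-90 - 1*(-19))**3 + 1162*(-90 - 1*(-19))**2)/(581 + (-90 - 1*(-19))) - 1*456497 = (1 + 2*(-90 + 19)**3 + 1162*(-90 + 19)**2)/(581 + (-90 + 19)) - 456497 = (1 + 2*(-71)**3 + 1162*(-71)**2)/(581 - 71) - 456497 = (1 + 2*(-357911) + 1162*5041)/510 - 456497 = (1 - 715822 + 5857642)/510 - 456497 = (1/510)*5141821 - 456497 = 5141821/510 - 456497 = -227671649/510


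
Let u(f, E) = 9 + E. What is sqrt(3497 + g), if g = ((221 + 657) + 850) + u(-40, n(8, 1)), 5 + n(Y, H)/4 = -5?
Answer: 7*sqrt(106) ≈ 72.069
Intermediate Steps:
n(Y, H) = -40 (n(Y, H) = -20 + 4*(-5) = -20 - 20 = -40)
g = 1697 (g = ((221 + 657) + 850) + (9 - 40) = (878 + 850) - 31 = 1728 - 31 = 1697)
sqrt(3497 + g) = sqrt(3497 + 1697) = sqrt(5194) = 7*sqrt(106)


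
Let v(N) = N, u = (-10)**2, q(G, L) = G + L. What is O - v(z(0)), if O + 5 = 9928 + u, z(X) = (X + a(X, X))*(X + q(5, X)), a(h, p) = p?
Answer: 10023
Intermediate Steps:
u = 100
z(X) = 2*X*(5 + 2*X) (z(X) = (X + X)*(X + (5 + X)) = (2*X)*(5 + 2*X) = 2*X*(5 + 2*X))
O = 10023 (O = -5 + (9928 + 100) = -5 + 10028 = 10023)
O - v(z(0)) = 10023 - 2*0*(5 + 2*0) = 10023 - 2*0*(5 + 0) = 10023 - 2*0*5 = 10023 - 1*0 = 10023 + 0 = 10023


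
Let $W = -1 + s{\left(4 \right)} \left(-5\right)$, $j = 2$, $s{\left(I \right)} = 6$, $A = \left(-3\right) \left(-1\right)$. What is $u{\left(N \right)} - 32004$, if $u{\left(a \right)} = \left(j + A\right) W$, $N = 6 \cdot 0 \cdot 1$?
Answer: $-32159$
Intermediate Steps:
$A = 3$
$N = 0$ ($N = 0 \cdot 1 = 0$)
$W = -31$ ($W = -1 + 6 \left(-5\right) = -1 - 30 = -31$)
$u{\left(a \right)} = -155$ ($u{\left(a \right)} = \left(2 + 3\right) \left(-31\right) = 5 \left(-31\right) = -155$)
$u{\left(N \right)} - 32004 = -155 - 32004 = -32159$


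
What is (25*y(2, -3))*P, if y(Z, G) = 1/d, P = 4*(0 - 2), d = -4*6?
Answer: 25/3 ≈ 8.3333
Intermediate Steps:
d = -24
P = -8 (P = 4*(-2) = -8)
y(Z, G) = -1/24 (y(Z, G) = 1/(-24) = -1/24)
(25*y(2, -3))*P = (25*(-1/24))*(-8) = -25/24*(-8) = 25/3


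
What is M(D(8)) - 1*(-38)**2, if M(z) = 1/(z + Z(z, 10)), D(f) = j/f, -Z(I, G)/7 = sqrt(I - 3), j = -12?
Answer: 2*(-15162*sqrt(2) + 2167*I)/(3*(-I + 7*sqrt(2))) ≈ -1444.0 + 0.066663*I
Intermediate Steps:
Z(I, G) = -7*sqrt(-3 + I) (Z(I, G) = -7*sqrt(I - 3) = -7*sqrt(-3 + I))
D(f) = -12/f
M(z) = 1/(z - 7*sqrt(-3 + z))
M(D(8)) - 1*(-38)**2 = 1/(-12/8 - 7*sqrt(-3 - 12/8)) - 1*(-38)**2 = 1/(-12*1/8 - 7*sqrt(-3 - 12*1/8)) - 1*1444 = 1/(-3/2 - 7*sqrt(-3 - 3/2)) - 1444 = 1/(-3/2 - 21*I*sqrt(2)/2) - 1444 = -1444 + 1/(-3/2 - 21*I*sqrt(2)/2)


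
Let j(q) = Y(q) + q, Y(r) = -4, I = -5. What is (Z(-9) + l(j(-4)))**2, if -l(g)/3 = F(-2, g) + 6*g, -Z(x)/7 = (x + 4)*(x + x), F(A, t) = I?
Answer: 221841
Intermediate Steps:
F(A, t) = -5
j(q) = -4 + q
Z(x) = -14*x*(4 + x) (Z(x) = -7*(x + 4)*(x + x) = -7*(4 + x)*2*x = -14*x*(4 + x))
l(g) = 15 - 18*g (l(g) = -3*(-5 + 6*g) = 15 - 18*g)
(Z(-9) + l(j(-4)))**2 = (-14*(-9)*(4 - 9) + (15 - 18*(-4 - 4)))**2 = (-14*(-9)*(-5) + (15 - 18*(-8)))**2 = (-630 + (15 + 144))**2 = (-630 + 159)**2 = (-471)**2 = 221841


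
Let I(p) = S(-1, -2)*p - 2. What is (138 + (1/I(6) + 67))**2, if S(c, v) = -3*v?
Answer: 48594841/1156 ≈ 42037.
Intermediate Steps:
I(p) = -2 + 6*p (I(p) = (-3*(-2))*p - 2 = 6*p - 2 = -2 + 6*p)
(138 + (1/I(6) + 67))**2 = (138 + (1/(-2 + 6*6) + 67))**2 = (138 + (1/(-2 + 36) + 67))**2 = (138 + (1/34 + 67))**2 = (138 + 2279/34)**2 = (6971/34)**2 = 48594841/1156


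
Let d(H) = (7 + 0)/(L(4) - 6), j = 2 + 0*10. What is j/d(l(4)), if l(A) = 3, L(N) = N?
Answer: -4/7 ≈ -0.57143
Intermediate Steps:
j = 2 (j = 2 + 0 = 2)
d(H) = -7/2 (d(H) = (7 + 0)/(4 - 6) = 7/(-2) = 7*(-½) = -7/2)
j/d(l(4)) = 2/(-7/2) = -2/7*2 = -4/7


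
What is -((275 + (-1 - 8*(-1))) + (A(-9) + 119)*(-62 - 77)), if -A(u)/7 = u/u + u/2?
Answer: 39329/2 ≈ 19665.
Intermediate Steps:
A(u) = -7 - 7*u/2 (A(u) = -7*(u/u + u/2) = -7*(1 + u*(1/2)) = -7*(1 + u/2) = -7 - 7*u/2)
-((275 + (-1 - 8*(-1))) + (A(-9) + 119)*(-62 - 77)) = -((275 + (-1 - 8*(-1))) + ((-7 - 7/2*(-9)) + 119)*(-62 - 77)) = -((275 + (-1 + 8)) + ((-7 + 63/2) + 119)*(-139)) = -((275 + 7) + (49/2 + 119)*(-139)) = -(282 + (287/2)*(-139)) = -(282 - 39893/2) = -1*(-39329/2) = 39329/2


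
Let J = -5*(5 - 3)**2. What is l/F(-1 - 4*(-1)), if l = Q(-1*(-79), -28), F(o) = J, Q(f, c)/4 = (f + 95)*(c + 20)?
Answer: 1392/5 ≈ 278.40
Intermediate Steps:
Q(f, c) = 4*(20 + c)*(95 + f) (Q(f, c) = 4*((f + 95)*(c + 20)) = 4*((95 + f)*(20 + c)) = 4*((20 + c)*(95 + f)) = 4*(20 + c)*(95 + f))
J = -20 (J = -5*2**2 = -5*4 = -20)
F(o) = -20
l = -5568 (l = 7600 + 80*(-1*(-79)) + 380*(-28) + 4*(-28)*(-1*(-79)) = 7600 + 80*79 - 10640 + 4*(-28)*79 = 7600 + 6320 - 10640 - 8848 = -5568)
l/F(-1 - 4*(-1)) = -5568/(-20) = -5568*(-1/20) = 1392/5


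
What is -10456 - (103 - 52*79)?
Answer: -6451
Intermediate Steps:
-10456 - (103 - 52*79) = -10456 - (103 - 4108) = -10456 - 1*(-4005) = -10456 + 4005 = -6451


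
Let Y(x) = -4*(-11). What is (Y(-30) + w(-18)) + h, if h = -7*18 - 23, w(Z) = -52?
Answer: -157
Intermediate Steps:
Y(x) = 44
h = -149 (h = -126 - 23 = -149)
(Y(-30) + w(-18)) + h = (44 - 52) - 149 = -8 - 149 = -157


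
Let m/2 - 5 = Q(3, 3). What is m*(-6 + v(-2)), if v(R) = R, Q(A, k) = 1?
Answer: -96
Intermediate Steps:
m = 12 (m = 10 + 2*1 = 10 + 2 = 12)
m*(-6 + v(-2)) = 12*(-6 - 2) = 12*(-8) = -96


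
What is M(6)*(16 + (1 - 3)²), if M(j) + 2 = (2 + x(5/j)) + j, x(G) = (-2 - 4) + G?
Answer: 50/3 ≈ 16.667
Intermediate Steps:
x(G) = -6 + G
M(j) = -6 + j + 5/j (M(j) = -2 + ((2 + (-6 + 5/j)) + j) = -2 + ((-4 + 5/j) + j) = -2 + (-4 + j + 5/j) = -6 + j + 5/j)
M(6)*(16 + (1 - 3)²) = (-6 + 6 + 5/6)*(16 + (1 - 3)²) = (-6 + 6 + 5*(⅙))*(16 + (-2)²) = (-6 + 6 + ⅚)*(16 + 4) = (⅚)*20 = 50/3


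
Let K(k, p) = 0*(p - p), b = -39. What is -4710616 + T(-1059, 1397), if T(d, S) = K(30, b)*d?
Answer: -4710616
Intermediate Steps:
K(k, p) = 0 (K(k, p) = 0*0 = 0)
T(d, S) = 0 (T(d, S) = 0*d = 0)
-4710616 + T(-1059, 1397) = -4710616 + 0 = -4710616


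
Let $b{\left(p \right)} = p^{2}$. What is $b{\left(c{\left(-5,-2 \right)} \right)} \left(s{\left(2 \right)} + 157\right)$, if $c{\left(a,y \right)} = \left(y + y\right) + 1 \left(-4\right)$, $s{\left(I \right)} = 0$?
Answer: $10048$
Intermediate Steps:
$c{\left(a,y \right)} = -4 + 2 y$ ($c{\left(a,y \right)} = 2 y - 4 = -4 + 2 y$)
$b{\left(c{\left(-5,-2 \right)} \right)} \left(s{\left(2 \right)} + 157\right) = \left(-4 + 2 \left(-2\right)\right)^{2} \left(0 + 157\right) = \left(-4 - 4\right)^{2} \cdot 157 = \left(-8\right)^{2} \cdot 157 = 64 \cdot 157 = 10048$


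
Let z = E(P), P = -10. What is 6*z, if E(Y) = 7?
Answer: 42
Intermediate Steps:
z = 7
6*z = 6*7 = 42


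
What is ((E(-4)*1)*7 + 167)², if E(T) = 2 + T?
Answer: 23409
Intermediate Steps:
((E(-4)*1)*7 + 167)² = (((2 - 4)*1)*7 + 167)² = (-2*1*7 + 167)² = (-2*7 + 167)² = (-14 + 167)² = 153² = 23409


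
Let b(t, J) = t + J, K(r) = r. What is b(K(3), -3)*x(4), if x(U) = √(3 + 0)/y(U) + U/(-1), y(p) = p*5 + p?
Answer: 0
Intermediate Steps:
y(p) = 6*p (y(p) = 5*p + p = 6*p)
b(t, J) = J + t
x(U) = -U + √3/(6*U) (x(U) = √(3 + 0)/((6*U)) + U/(-1) = √3*(1/(6*U)) + U*(-1) = √3/(6*U) - U = -U + √3/(6*U))
b(K(3), -3)*x(4) = (-3 + 3)*(-1*4 + (⅙)*√3/4) = 0*(-4 + (⅙)*√3*(¼)) = 0*(-4 + √3/24) = 0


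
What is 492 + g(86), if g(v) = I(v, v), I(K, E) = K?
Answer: 578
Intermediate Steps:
g(v) = v
492 + g(86) = 492 + 86 = 578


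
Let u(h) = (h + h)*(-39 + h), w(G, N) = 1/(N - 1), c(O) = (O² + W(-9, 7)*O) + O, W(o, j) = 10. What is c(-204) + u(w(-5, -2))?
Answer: 354584/9 ≈ 39398.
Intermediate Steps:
c(O) = O² + 11*O (c(O) = (O² + 10*O) + O = O² + 11*O)
w(G, N) = 1/(-1 + N)
u(h) = 2*h*(-39 + h) (u(h) = (2*h)*(-39 + h) = 2*h*(-39 + h))
c(-204) + u(w(-5, -2)) = -204*(11 - 204) + 2*(-39 + 1/(-1 - 2))/(-1 - 2) = -204*(-193) + 2*(-39 + 1/(-3))/(-3) = 39372 + 2*(-⅓)*(-39 - ⅓) = 39372 + 2*(-⅓)*(-118/3) = 39372 + 236/9 = 354584/9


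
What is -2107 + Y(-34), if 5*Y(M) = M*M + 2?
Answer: -9377/5 ≈ -1875.4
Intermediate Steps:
Y(M) = 2/5 + M**2/5 (Y(M) = (M*M + 2)/5 = (M**2 + 2)/5 = (2 + M**2)/5 = 2/5 + M**2/5)
-2107 + Y(-34) = -2107 + (2/5 + (1/5)*(-34)**2) = -2107 + (2/5 + (1/5)*1156) = -2107 + (2/5 + 1156/5) = -2107 + 1158/5 = -9377/5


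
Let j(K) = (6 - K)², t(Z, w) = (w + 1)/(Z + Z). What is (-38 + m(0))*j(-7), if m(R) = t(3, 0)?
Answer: -38363/6 ≈ -6393.8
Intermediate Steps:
t(Z, w) = (1 + w)/(2*Z) (t(Z, w) = (1 + w)/((2*Z)) = (1 + w)*(1/(2*Z)) = (1 + w)/(2*Z))
m(R) = ⅙ (m(R) = (½)*(1 + 0)/3 = (½)*(⅓)*1 = ⅙)
(-38 + m(0))*j(-7) = (-38 + ⅙)*(-6 - 7)² = -227/6*(-13)² = -227/6*169 = -38363/6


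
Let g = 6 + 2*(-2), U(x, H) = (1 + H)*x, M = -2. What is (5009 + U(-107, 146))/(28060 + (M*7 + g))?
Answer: -670/1753 ≈ -0.38220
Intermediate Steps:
U(x, H) = x*(1 + H)
g = 2 (g = 6 - 4 = 2)
(5009 + U(-107, 146))/(28060 + (M*7 + g)) = (5009 - 107*(1 + 146))/(28060 + (-2*7 + 2)) = (5009 - 107*147)/(28060 + (-14 + 2)) = (5009 - 15729)/(28060 - 12) = -10720/28048 = -10720*1/28048 = -670/1753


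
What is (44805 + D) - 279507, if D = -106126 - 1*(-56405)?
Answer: -284423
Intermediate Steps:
D = -49721 (D = -106126 + 56405 = -49721)
(44805 + D) - 279507 = (44805 - 49721) - 279507 = -4916 - 279507 = -284423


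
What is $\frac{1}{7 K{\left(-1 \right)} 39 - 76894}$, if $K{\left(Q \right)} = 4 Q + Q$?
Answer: $- \frac{1}{78259} \approx -1.2778 \cdot 10^{-5}$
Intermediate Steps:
$K{\left(Q \right)} = 5 Q$
$\frac{1}{7 K{\left(-1 \right)} 39 - 76894} = \frac{1}{7 \cdot 5 \left(-1\right) 39 - 76894} = \frac{1}{7 \left(-5\right) 39 - 76894} = \frac{1}{\left(-35\right) 39 - 76894} = \frac{1}{-1365 - 76894} = \frac{1}{-78259} = - \frac{1}{78259}$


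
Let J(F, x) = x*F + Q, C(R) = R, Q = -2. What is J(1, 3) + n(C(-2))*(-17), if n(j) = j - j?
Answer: 1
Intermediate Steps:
J(F, x) = -2 + F*x (J(F, x) = x*F - 2 = F*x - 2 = -2 + F*x)
n(j) = 0
J(1, 3) + n(C(-2))*(-17) = (-2 + 1*3) + 0*(-17) = (-2 + 3) + 0 = 1 + 0 = 1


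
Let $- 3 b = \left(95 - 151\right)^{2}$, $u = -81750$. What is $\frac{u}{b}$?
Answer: $\frac{122625}{1568} \approx 78.205$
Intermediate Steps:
$b = - \frac{3136}{3}$ ($b = - \frac{\left(95 - 151\right)^{2}}{3} = - \frac{\left(-56\right)^{2}}{3} = \left(- \frac{1}{3}\right) 3136 = - \frac{3136}{3} \approx -1045.3$)
$\frac{u}{b} = - \frac{81750}{- \frac{3136}{3}} = \left(-81750\right) \left(- \frac{3}{3136}\right) = \frac{122625}{1568}$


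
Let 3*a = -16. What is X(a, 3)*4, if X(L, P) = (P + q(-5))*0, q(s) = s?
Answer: 0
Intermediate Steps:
a = -16/3 (a = (1/3)*(-16) = -16/3 ≈ -5.3333)
X(L, P) = 0 (X(L, P) = (P - 5)*0 = (-5 + P)*0 = 0)
X(a, 3)*4 = 0*4 = 0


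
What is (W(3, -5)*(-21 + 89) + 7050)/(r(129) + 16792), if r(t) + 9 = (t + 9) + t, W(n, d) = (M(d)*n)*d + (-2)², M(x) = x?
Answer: 6211/8525 ≈ 0.72856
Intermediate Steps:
W(n, d) = 4 + n*d² (W(n, d) = (d*n)*d + (-2)² = n*d² + 4 = 4 + n*d²)
r(t) = 2*t (r(t) = -9 + ((t + 9) + t) = -9 + ((9 + t) + t) = -9 + (9 + 2*t) = 2*t)
(W(3, -5)*(-21 + 89) + 7050)/(r(129) + 16792) = ((4 + 3*(-5)²)*(-21 + 89) + 7050)/(2*129 + 16792) = ((4 + 3*25)*68 + 7050)/(258 + 16792) = ((4 + 75)*68 + 7050)/17050 = (79*68 + 7050)*(1/17050) = (5372 + 7050)*(1/17050) = 12422*(1/17050) = 6211/8525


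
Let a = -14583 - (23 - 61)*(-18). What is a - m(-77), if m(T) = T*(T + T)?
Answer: -27125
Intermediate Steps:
m(T) = 2*T² (m(T) = T*(2*T) = 2*T²)
a = -15267 (a = -14583 - (-38)*(-18) = -14583 - 1*684 = -14583 - 684 = -15267)
a - m(-77) = -15267 - 2*(-77)² = -15267 - 2*5929 = -15267 - 1*11858 = -15267 - 11858 = -27125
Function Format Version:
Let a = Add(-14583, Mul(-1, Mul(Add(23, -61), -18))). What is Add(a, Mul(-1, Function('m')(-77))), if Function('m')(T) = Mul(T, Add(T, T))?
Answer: -27125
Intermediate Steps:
Function('m')(T) = Mul(2, Pow(T, 2)) (Function('m')(T) = Mul(T, Mul(2, T)) = Mul(2, Pow(T, 2)))
a = -15267 (a = Add(-14583, Mul(-1, Mul(-38, -18))) = Add(-14583, Mul(-1, 684)) = Add(-14583, -684) = -15267)
Add(a, Mul(-1, Function('m')(-77))) = Add(-15267, Mul(-1, Mul(2, Pow(-77, 2)))) = Add(-15267, Mul(-1, Mul(2, 5929))) = Add(-15267, Mul(-1, 11858)) = Add(-15267, -11858) = -27125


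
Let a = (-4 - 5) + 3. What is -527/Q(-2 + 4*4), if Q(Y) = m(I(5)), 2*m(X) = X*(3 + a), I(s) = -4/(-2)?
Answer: 527/3 ≈ 175.67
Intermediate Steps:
I(s) = 2 (I(s) = -4*(-½) = 2)
a = -6 (a = -9 + 3 = -6)
m(X) = -3*X/2 (m(X) = (X*(3 - 6))/2 = (X*(-3))/2 = (-3*X)/2 = -3*X/2)
Q(Y) = -3 (Q(Y) = -3/2*2 = -3)
-527/Q(-2 + 4*4) = -527/(-3) = -527*(-⅓) = 527/3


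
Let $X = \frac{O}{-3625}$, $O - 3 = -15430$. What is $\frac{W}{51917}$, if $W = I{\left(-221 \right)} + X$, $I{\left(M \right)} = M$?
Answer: $- \frac{785698}{188199125} \approx -0.0041748$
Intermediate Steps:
$O = -15427$ ($O = 3 - 15430 = -15427$)
$X = \frac{15427}{3625}$ ($X = - \frac{15427}{-3625} = \left(-15427\right) \left(- \frac{1}{3625}\right) = \frac{15427}{3625} \approx 4.2557$)
$W = - \frac{785698}{3625}$ ($W = -221 + \frac{15427}{3625} = - \frac{785698}{3625} \approx -216.74$)
$\frac{W}{51917} = - \frac{785698}{3625 \cdot 51917} = \left(- \frac{785698}{3625}\right) \frac{1}{51917} = - \frac{785698}{188199125}$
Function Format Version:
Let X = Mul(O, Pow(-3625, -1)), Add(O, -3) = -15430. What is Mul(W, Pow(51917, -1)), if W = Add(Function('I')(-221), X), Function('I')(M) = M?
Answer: Rational(-785698, 188199125) ≈ -0.0041748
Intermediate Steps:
O = -15427 (O = Add(3, -15430) = -15427)
X = Rational(15427, 3625) (X = Mul(-15427, Pow(-3625, -1)) = Mul(-15427, Rational(-1, 3625)) = Rational(15427, 3625) ≈ 4.2557)
W = Rational(-785698, 3625) (W = Add(-221, Rational(15427, 3625)) = Rational(-785698, 3625) ≈ -216.74)
Mul(W, Pow(51917, -1)) = Mul(Rational(-785698, 3625), Pow(51917, -1)) = Mul(Rational(-785698, 3625), Rational(1, 51917)) = Rational(-785698, 188199125)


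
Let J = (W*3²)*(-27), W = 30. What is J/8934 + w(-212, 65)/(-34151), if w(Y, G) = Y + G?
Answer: -41274582/50850839 ≈ -0.81168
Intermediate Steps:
J = -7290 (J = (30*3²)*(-27) = (30*9)*(-27) = 270*(-27) = -7290)
w(Y, G) = G + Y
J/8934 + w(-212, 65)/(-34151) = -7290/8934 + (65 - 212)/(-34151) = -7290*1/8934 - 147*(-1/34151) = -1215/1489 + 147/34151 = -41274582/50850839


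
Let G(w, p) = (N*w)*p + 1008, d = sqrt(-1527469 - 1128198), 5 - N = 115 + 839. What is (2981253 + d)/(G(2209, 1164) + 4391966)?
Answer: -2981253/2435747950 - I*sqrt(2655667)/2435747950 ≈ -0.001224 - 6.6904e-7*I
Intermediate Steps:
N = -949 (N = 5 - (115 + 839) = 5 - 1*954 = 5 - 954 = -949)
d = I*sqrt(2655667) (d = sqrt(-2655667) = I*sqrt(2655667) ≈ 1629.6*I)
G(w, p) = 1008 - 949*p*w (G(w, p) = (-949*w)*p + 1008 = -949*p*w + 1008 = 1008 - 949*p*w)
(2981253 + d)/(G(2209, 1164) + 4391966) = (2981253 + I*sqrt(2655667))/((1008 - 949*1164*2209) + 4391966) = (2981253 + I*sqrt(2655667))/((1008 - 2440140924) + 4391966) = (2981253 + I*sqrt(2655667))/(-2440139916 + 4391966) = (2981253 + I*sqrt(2655667))/(-2435747950) = (2981253 + I*sqrt(2655667))*(-1/2435747950) = -2981253/2435747950 - I*sqrt(2655667)/2435747950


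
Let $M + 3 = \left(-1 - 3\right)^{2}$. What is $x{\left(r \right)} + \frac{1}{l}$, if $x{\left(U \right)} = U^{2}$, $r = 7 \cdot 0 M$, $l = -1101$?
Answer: $- \frac{1}{1101} \approx -0.00090826$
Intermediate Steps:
$M = 13$ ($M = -3 + \left(-1 - 3\right)^{2} = -3 + \left(-4\right)^{2} = -3 + 16 = 13$)
$r = 0$ ($r = 7 \cdot 0 \cdot 13 = 0 \cdot 13 = 0$)
$x{\left(r \right)} + \frac{1}{l} = 0^{2} + \frac{1}{-1101} = 0 - \frac{1}{1101} = - \frac{1}{1101}$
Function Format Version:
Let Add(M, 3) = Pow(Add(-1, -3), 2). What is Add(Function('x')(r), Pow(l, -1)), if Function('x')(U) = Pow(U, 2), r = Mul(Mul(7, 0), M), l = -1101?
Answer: Rational(-1, 1101) ≈ -0.00090826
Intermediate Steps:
M = 13 (M = Add(-3, Pow(Add(-1, -3), 2)) = Add(-3, Pow(-4, 2)) = Add(-3, 16) = 13)
r = 0 (r = Mul(Mul(7, 0), 13) = Mul(0, 13) = 0)
Add(Function('x')(r), Pow(l, -1)) = Add(Pow(0, 2), Pow(-1101, -1)) = Add(0, Rational(-1, 1101)) = Rational(-1, 1101)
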